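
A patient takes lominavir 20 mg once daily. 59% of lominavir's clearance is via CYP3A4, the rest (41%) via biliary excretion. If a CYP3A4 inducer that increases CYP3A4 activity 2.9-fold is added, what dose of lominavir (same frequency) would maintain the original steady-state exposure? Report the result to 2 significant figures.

The CYP3A4 pathway (59% of clearance) rises to 2.9× activity: 0.59 × 2.9 = 1.711.
The remaining 41% of clearance is unaffected.
CL_new/CL_old = 1.711 + 0.41 = 2.121.
Exposure is unchanged when dose changes in proportion to clearance. New dose = 20 mg × 2.121 = 42 mg.

42 mg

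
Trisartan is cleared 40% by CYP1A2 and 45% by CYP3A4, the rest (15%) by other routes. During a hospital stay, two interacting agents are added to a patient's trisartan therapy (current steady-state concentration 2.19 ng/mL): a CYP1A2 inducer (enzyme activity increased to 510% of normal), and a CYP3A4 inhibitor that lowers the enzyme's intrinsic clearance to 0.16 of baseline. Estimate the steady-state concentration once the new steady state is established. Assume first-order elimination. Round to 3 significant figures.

CYP1A2: 0.4 × 5.1 = 2.04
CYP3A4: 0.45 × 0.16 = 0.072
Other: 0.15 (unchanged)
CL_new/CL_old = 2.04 + 0.072 + 0.15 = 2.262.
Dividing the baseline by the relative clearance: 2.19 / 2.262 = 0.968 ng/mL.

0.968 ng/mL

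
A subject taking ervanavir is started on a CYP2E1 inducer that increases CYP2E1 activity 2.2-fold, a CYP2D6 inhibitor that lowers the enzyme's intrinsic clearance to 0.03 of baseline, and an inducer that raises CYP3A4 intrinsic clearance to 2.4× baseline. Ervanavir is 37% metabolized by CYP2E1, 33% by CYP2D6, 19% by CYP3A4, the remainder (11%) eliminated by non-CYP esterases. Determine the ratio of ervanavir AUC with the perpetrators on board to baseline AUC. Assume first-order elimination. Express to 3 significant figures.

The CYP2E1 pathway (37% of clearance) increases to 2.2× activity: 0.37 × 2.2 = 0.814.
The CYP2D6 pathway (33% of clearance) is reduced to 0.03× activity: 0.33 × 0.03 = 0.0099.
The CYP3A4 pathway (19% of clearance) rises to 2.4× activity: 0.19 × 2.4 = 0.456.
The remaining 11% of clearance is unaffected.
Relative clearance = 0.814 + 0.0099 + 0.456 + 0.11 = 1.3899.
AUC ∝ 1/CL: fold-change = 1 / 1.3899 = 0.719.

0.719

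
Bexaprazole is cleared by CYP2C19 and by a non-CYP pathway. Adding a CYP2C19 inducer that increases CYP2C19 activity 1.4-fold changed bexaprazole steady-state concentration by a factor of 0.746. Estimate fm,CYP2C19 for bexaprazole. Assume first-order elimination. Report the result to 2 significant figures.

0.85

Call the CYP2C19 fraction fm. After the interaction, CL_new/CL_old = fm × 1.4 + (1 − fm).
Steady-state concentration ratio = 1 / (new CL fraction), so new CL fraction = 1 / 0.746 = 1.34.
fm × 1.4 + 1 − fm = 1.34  ⇒  fm × (1.4 − 1) = 0.3405  ⇒  fm = 0.85.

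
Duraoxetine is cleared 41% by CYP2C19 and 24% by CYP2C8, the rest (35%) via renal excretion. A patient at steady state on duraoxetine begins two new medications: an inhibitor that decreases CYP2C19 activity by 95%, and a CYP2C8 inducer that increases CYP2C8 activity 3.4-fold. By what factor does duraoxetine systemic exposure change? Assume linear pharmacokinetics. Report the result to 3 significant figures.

The CYP2C19 pathway (41% of clearance) is reduced to 0.05× activity: 0.41 × 0.05 = 0.0205.
The CYP2C8 pathway (24% of clearance) is boosted to 3.4× activity: 0.24 × 3.4 = 0.816.
Non-CYP routes (35%) are unchanged.
Relative clearance = 0.0205 + 0.816 + 0.35 = 1.1865.
Systemic exposure ∝ 1/CL: fold-change = 1 / 1.1865 = 0.843.

0.843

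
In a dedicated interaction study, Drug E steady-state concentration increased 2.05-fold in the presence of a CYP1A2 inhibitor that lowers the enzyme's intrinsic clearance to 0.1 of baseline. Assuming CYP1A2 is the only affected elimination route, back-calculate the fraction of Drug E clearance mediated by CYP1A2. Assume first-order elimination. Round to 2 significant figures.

CL'/CL = 1 / 2.05 = 0.4878
0.1·fm + (1 − fm) = 0.4878
fm = (0.4878 − 1) / (0.1 − 1) = 0.57

0.57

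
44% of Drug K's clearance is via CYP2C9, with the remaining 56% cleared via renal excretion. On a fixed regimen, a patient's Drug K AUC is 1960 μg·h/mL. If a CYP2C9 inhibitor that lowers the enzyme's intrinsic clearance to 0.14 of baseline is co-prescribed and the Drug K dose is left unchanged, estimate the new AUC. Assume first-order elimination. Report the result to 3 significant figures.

The CYP2C9 pathway (44% of clearance) is reduced to 0.14× activity: 0.44 × 0.14 = 0.0616.
The remaining 56% of clearance is unaffected.
CL_new/CL_old = 0.0616 + 0.56 = 0.6216.
AUC ∝ 1/CL, so new value = 1960 / 0.6216 = 3.15 × 10³ μg·h/mL.

3.15 × 10³ μg·h/mL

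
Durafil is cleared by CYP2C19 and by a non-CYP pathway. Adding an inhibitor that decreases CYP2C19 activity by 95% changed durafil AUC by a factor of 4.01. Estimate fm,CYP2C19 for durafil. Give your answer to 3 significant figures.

0.790

Let fm be the CYP2C19 fraction. New clearance relative to baseline = fm × 0.05 + (1 − fm).
AUC ratio = 1 / (new CL fraction), so new CL fraction = 1 / 4.01 = 0.2494.
fm × 0.05 + 1 − fm = 0.2494  ⇒  fm × (0.05 − 1) = −0.7506  ⇒  fm = 0.790.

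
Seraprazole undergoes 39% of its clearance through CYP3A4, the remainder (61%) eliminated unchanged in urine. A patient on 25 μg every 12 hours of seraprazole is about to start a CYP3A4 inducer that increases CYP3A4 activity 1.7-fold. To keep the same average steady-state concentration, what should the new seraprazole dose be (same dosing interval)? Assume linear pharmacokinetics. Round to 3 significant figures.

The CYP3A4 pathway (39% of clearance) is boosted to 1.7× activity: 0.39 × 1.7 = 0.663.
The remaining 61% of clearance is unaffected.
CL_new/CL_old = 0.663 + 0.61 = 1.273.
Exposure is unchanged when dose changes in proportion to clearance. New dose = 25 μg × 1.273 = 31.8 μg.

31.8 μg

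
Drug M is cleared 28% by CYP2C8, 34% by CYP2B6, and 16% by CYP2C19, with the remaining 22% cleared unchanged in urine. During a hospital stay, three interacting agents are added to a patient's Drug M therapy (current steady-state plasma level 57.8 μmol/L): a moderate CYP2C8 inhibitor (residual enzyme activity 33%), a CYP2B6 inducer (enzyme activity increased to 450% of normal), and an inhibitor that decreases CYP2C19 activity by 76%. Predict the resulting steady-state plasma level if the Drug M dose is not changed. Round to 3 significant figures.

The CYP2C8 pathway (28% of clearance) drops to 0.33× activity: 0.28 × 0.33 = 0.0924.
The CYP2B6 pathway (34% of clearance) is boosted to 4.5× activity: 0.34 × 4.5 = 1.53.
The CYP2C19 pathway (16% of clearance) drops to 0.24× activity: 0.16 × 0.24 = 0.0384.
Non-CYP routes (22%) are unchanged.
CL_new/CL_old = 0.0924 + 1.53 + 0.0384 + 0.22 = 1.8808.
Steady-state plasma level ∝ 1/CL: new value = 57.8 / 1.8808 = 30.7 μmol/L.

30.7 μmol/L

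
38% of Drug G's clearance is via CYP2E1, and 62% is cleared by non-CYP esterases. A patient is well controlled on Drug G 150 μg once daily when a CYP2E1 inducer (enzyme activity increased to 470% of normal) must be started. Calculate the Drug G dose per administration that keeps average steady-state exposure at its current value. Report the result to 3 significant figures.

361 μg

The CYP2E1 pathway (38% of clearance) increases to 4.7× activity: 0.38 × 4.7 = 1.786.
Non-CYP routes (62%) are unchanged.
CL_new/CL_old = 1.786 + 0.62 = 2.406.
Css,avg = (dose rate)/CL, so holding Css fixed requires dose ∝ CL: 150 × 2.406 = 361 μg.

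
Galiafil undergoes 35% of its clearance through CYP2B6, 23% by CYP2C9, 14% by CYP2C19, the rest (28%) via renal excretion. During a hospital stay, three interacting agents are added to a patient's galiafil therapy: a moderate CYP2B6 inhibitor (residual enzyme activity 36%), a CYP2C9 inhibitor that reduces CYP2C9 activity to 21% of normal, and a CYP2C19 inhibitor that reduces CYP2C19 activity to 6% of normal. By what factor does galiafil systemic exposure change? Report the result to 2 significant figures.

The CYP2B6 pathway (35% of clearance) drops to 0.36× activity: 0.35 × 0.36 = 0.126.
The CYP2C9 pathway (23% of clearance) drops to 0.21× activity: 0.23 × 0.21 = 0.0483.
The CYP2C19 pathway (14% of clearance) drops to 0.06× activity: 0.14 × 0.06 = 0.0084.
Non-CYP routes (28%) are unchanged.
New clearance relative to baseline: 0.126 + 0.0483 + 0.0084 + 0.28 = 0.4627.
Because systemic exposure varies inversely with clearance, the combined effect is 1 / 0.4627 = 2.2.

2.2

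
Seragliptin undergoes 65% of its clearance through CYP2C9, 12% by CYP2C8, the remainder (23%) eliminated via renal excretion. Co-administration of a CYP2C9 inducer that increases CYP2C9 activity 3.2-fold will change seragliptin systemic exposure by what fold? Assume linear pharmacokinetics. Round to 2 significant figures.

0.41

CYP2C9: 0.65 × 3.2 = 2.08
CYP2C8: 0.12 (unchanged)
Other: 0.23 (unchanged)
Relative clearance = 2.08 + 0.12 + 0.23 = 2.43.
Since systemic exposure ∝ 1/CL, the ratio is 1 / 2.43 = 0.41.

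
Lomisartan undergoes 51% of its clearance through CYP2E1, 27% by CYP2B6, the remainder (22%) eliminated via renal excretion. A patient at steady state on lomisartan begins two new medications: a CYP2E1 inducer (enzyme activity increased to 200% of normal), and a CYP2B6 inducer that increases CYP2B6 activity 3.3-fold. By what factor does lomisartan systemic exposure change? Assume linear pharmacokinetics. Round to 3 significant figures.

0.469

The CYP2E1 pathway (51% of clearance) rises to 2× activity: 0.51 × 2 = 1.02.
The CYP2B6 pathway (27% of clearance) rises to 3.3× activity: 0.27 × 3.3 = 0.891.
The remaining 22% of clearance is unaffected.
CL_new/CL_old = 1.02 + 0.891 + 0.22 = 2.131.
Because systemic exposure varies inversely with clearance, the combined effect is 1 / 2.131 = 0.469.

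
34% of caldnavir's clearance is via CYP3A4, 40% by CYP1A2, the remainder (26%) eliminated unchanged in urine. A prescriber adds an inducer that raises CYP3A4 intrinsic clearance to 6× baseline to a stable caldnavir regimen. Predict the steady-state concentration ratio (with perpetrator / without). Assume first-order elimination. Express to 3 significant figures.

The CYP3A4 pathway (34% of clearance) increases to 6× activity: 0.34 × 6 = 2.04.
CYP1A2 (40%) and the residual 26% are unaffected.
Relative clearance = 2.04 + 0.4 + 0.26 = 2.7.
Steady-state concentration ratio = CL_old/CL_new = 1 / 2.7 = 0.370.

0.370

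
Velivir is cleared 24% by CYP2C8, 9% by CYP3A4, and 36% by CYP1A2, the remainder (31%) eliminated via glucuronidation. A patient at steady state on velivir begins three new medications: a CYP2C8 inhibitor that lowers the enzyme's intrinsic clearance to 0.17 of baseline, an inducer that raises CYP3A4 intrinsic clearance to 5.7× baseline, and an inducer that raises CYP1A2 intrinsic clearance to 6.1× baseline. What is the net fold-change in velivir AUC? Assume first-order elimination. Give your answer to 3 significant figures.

0.327

The CYP2C8 pathway (24% of clearance) drops to 0.17× activity: 0.24 × 0.17 = 0.0408.
The CYP3A4 pathway (9% of clearance) is boosted to 5.7× activity: 0.09 × 5.7 = 0.513.
The CYP1A2 pathway (36% of clearance) increases to 6.1× activity: 0.36 × 6.1 = 2.196.
Non-CYP routes (31%) are unchanged.
Relative clearance = 0.0408 + 0.513 + 2.196 + 0.31 = 3.0598.
Net AUC ratio = 1 / 3.0598 = 0.327.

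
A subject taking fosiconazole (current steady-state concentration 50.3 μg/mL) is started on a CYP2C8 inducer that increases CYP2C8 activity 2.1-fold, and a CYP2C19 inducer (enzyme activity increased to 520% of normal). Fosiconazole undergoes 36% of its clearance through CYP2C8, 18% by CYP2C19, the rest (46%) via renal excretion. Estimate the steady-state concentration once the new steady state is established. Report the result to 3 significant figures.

23.4 μg/mL

CYP2C8: 0.36 × 2.1 = 0.756
CYP2C19: 0.18 × 5.2 = 0.936
Other: 0.46 (unchanged)
New clearance relative to baseline: 0.756 + 0.936 + 0.46 = 2.152.
Dividing the baseline by the relative clearance: 50.3 / 2.152 = 23.4 μg/mL.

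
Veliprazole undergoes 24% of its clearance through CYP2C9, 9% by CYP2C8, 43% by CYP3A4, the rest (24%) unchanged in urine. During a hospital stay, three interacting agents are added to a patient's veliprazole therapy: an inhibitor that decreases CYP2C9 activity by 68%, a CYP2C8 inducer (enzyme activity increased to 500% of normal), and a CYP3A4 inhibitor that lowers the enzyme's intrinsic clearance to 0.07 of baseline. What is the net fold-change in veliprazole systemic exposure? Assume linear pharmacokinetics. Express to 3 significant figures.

1.25

The CYP2C9 pathway (24% of clearance) drops to 0.32× activity: 0.24 × 0.32 = 0.0768.
The CYP2C8 pathway (9% of clearance) rises to 5× activity: 0.09 × 5 = 0.45.
The CYP3A4 pathway (43% of clearance) falls to 0.07× activity: 0.43 × 0.07 = 0.0301.
The remaining 24% of clearance is unaffected.
CL_new/CL_old = 0.0768 + 0.45 + 0.0301 + 0.24 = 0.7969.
Systemic exposure ∝ 1/CL: fold-change = 1 / 0.7969 = 1.25.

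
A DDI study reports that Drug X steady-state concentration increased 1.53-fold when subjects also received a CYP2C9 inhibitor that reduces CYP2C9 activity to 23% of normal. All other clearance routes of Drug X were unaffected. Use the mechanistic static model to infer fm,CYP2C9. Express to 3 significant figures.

CL'/CL = 1 / 1.53 = 0.6536
0.23·fm + (1 − fm) = 0.6536
fm = (0.6536 − 1) / (0.23 − 1) = 0.450

0.450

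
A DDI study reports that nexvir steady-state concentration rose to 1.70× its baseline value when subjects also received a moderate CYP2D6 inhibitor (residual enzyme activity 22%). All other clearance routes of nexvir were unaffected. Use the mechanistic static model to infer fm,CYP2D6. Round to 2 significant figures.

0.53

Call the CYP2D6 fraction fm. After the interaction, CL_new/CL_old = fm × 0.22 + (1 − fm).
Steady-state concentration ratio = 1 / (new CL fraction), so new CL fraction = 1 / 1.70 = 0.5882.
fm × 0.22 + 1 − fm = 0.5882  ⇒  fm × (0.22 − 1) = −0.4118  ⇒  fm = 0.53.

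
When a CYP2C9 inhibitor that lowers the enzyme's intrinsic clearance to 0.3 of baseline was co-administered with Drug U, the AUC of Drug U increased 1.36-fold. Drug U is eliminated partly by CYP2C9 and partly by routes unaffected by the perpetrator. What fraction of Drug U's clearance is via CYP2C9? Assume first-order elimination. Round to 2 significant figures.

Write x for the fraction cleared via CYP2C9. The observed AUC change means clearance fell to 1/1.36 = 0.7353 of baseline.
Only the CYP2C9 route changed, so 0.7353 = x·0.3 + (1 − x), giving x = 0.38.

0.38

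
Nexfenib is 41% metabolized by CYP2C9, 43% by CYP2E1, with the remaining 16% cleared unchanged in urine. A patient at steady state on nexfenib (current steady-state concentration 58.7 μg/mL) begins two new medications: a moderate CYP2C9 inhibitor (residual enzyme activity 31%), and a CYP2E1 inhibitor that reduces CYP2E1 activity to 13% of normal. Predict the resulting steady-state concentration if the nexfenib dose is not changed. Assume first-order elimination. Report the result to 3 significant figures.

171 μg/mL

CYP2C9: 0.41 × 0.31 = 0.1271
CYP2E1: 0.43 × 0.13 = 0.0559
Other: 0.16 (unchanged)
Relative clearance = 0.1271 + 0.0559 + 0.16 = 0.343.
Steady-state concentration ∝ 1/CL: new value = 58.7 / 0.343 = 171 μg/mL.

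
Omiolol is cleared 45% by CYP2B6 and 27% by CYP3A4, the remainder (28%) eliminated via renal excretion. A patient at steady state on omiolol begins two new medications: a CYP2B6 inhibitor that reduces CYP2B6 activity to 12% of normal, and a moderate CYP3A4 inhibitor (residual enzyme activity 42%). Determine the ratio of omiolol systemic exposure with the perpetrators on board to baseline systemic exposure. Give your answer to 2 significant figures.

CYP2B6: 0.45 × 0.12 = 0.054
CYP3A4: 0.27 × 0.42 = 0.1134
Other: 0.28 (unchanged)
New clearance relative to baseline: 0.054 + 0.1134 + 0.28 = 0.4474.
Because systemic exposure varies inversely with clearance, the combined effect is 1 / 0.4474 = 2.2.

2.2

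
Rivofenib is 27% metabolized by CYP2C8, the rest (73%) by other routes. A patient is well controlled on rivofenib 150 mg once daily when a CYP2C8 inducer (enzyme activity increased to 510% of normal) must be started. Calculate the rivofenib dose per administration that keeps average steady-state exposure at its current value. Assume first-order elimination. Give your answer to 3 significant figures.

316 mg

The CYP2C8 pathway (27% of clearance) is boosted to 5.1× activity: 0.27 × 5.1 = 1.377.
Non-CYP routes (73%) are unchanged.
CL_new/CL_old = 1.377 + 0.73 = 2.107.
Css,avg = (dose rate)/CL, so holding Css fixed requires dose ∝ CL: 150 × 2.107 = 316 mg.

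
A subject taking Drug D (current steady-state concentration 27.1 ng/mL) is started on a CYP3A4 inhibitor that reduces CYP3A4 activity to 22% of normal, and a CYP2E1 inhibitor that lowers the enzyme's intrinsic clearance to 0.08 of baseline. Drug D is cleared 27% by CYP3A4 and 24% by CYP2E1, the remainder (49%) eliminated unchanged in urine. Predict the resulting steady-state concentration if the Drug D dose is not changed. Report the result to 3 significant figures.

47.7 ng/mL

The CYP3A4 pathway (27% of clearance) falls to 0.22× activity: 0.27 × 0.22 = 0.0594.
The CYP2E1 pathway (24% of clearance) is reduced to 0.08× activity: 0.24 × 0.08 = 0.0192.
Non-CYP routes (49%) are unchanged.
CL_new/CL_old = 0.0594 + 0.0192 + 0.49 = 0.5686.
Steady-state concentration ∝ 1/CL: new value = 27.1 / 0.5686 = 47.7 ng/mL.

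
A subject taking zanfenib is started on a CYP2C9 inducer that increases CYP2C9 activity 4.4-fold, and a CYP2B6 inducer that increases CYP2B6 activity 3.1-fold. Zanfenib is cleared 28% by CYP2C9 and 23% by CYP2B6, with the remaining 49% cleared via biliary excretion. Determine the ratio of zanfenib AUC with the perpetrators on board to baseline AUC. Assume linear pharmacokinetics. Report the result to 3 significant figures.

The CYP2C9 pathway (28% of clearance) rises to 4.4× activity: 0.28 × 4.4 = 1.232.
The CYP2B6 pathway (23% of clearance) increases to 3.1× activity: 0.23 × 3.1 = 0.713.
Non-CYP routes (49%) are unchanged.
Relative clearance = 1.232 + 0.713 + 0.49 = 2.435.
Because AUC varies inversely with clearance, the combined effect is 1 / 2.435 = 0.411.

0.411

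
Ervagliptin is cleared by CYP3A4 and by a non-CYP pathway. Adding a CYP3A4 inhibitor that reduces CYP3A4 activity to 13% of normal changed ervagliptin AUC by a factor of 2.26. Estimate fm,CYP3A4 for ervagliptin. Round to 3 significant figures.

CL'/CL = 1 / 2.26 = 0.4425
0.13·fm + (1 − fm) = 0.4425
fm = (0.4425 − 1) / (0.13 − 1) = 0.641

0.641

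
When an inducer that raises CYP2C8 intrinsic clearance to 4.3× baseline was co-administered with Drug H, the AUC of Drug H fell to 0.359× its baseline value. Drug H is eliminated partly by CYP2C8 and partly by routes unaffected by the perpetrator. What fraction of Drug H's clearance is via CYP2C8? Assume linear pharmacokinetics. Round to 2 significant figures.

0.54

Let fm be the CYP2C8 fraction. New clearance relative to baseline = fm × 4.3 + (1 − fm).
AUC ratio = 1 / (new CL fraction), so new CL fraction = 1 / 0.359 = 2.786.
fm × 4.3 + 1 − fm = 2.786  ⇒  fm × (4.3 − 1) = 1.786  ⇒  fm = 0.54.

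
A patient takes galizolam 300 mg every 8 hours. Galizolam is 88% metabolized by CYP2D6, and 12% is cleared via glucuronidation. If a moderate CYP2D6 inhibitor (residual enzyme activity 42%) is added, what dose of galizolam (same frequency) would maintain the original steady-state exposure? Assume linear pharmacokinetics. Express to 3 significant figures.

CYP2D6: 0.88 × 0.42 = 0.3696
Other: 0.12 (unchanged)
New clearance relative to baseline: 0.3696 + 0.12 = 0.4896.
Css,avg = (dose rate)/CL, so holding Css fixed requires dose ∝ CL: 300 × 0.4896 = 147 mg.

147 mg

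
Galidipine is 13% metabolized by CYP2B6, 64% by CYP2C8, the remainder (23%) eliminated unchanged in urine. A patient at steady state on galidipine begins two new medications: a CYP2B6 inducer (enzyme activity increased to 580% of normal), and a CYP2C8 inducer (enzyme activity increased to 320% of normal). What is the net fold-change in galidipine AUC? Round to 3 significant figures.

The CYP2B6 pathway (13% of clearance) is boosted to 5.8× activity: 0.13 × 5.8 = 0.754.
The CYP2C8 pathway (64% of clearance) is boosted to 3.2× activity: 0.64 × 3.2 = 2.048.
Non-CYP routes (23%) are unchanged.
CL_new/CL_old = 0.754 + 2.048 + 0.23 = 3.032.
Because AUC varies inversely with clearance, the combined effect is 1 / 3.032 = 0.330.

0.330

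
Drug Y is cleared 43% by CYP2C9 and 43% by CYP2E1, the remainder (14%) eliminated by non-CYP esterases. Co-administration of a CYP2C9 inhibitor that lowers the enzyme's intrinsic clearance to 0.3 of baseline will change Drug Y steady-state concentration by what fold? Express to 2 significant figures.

1.4

The CYP2C9 pathway (43% of clearance) is reduced to 0.3× activity: 0.43 × 0.3 = 0.129.
CYP2E1 (43%) and the residual 14% are unaffected.
New clearance relative to baseline: 0.129 + 0.43 + 0.14 = 0.699.
Steady-state concentration ratio = CL_old/CL_new = 1 / 0.699 = 1.4.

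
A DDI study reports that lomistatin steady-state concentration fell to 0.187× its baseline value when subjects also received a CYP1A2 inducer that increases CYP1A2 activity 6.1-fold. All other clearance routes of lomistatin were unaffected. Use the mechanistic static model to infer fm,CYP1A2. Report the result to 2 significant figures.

Let fm be the CYP1A2 fraction. New clearance relative to baseline = fm × 6.1 + (1 − fm).
Steady-state concentration ratio = 1 / (new CL fraction), so new CL fraction = 1 / 0.187 = 5.348.
fm × 6.1 + 1 − fm = 5.348  ⇒  fm × (6.1 − 1) = 4.348  ⇒  fm = 0.85.

0.85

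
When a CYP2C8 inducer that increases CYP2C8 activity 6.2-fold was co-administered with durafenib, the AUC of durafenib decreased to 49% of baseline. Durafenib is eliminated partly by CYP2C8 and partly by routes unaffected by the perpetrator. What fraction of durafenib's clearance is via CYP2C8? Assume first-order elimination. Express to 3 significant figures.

0.200

CL'/CL = 1 / 0.490 = 2.041
6.2·fm + (1 − fm) = 2.041
fm = (2.041 − 1) / (6.2 − 1) = 0.200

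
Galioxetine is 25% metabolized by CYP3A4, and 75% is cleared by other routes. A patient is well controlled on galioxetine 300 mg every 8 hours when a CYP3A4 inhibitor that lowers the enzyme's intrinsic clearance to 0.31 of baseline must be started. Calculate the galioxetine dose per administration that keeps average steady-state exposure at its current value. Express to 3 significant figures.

248 mg

The CYP3A4 pathway (25% of clearance) falls to 0.31× activity: 0.25 × 0.31 = 0.0775.
Non-CYP routes (75%) are unchanged.
CL_new/CL_old = 0.0775 + 0.75 = 0.8275.
Css,avg = (dose rate)/CL, so holding Css fixed requires dose ∝ CL: 300 × 0.8275 = 248 mg.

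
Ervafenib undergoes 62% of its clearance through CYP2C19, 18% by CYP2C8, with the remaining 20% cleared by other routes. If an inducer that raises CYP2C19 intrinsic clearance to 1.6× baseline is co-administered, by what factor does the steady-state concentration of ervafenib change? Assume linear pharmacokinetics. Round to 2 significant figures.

CYP2C19: 0.62 × 1.6 = 0.992
CYP2C8: 0.18 (unchanged)
Other: 0.2 (unchanged)
CL_new/CL_old = 0.992 + 0.18 + 0.2 = 1.372.
Since steady-state concentration ∝ 1/CL, the ratio is 1 / 1.372 = 0.73.

0.73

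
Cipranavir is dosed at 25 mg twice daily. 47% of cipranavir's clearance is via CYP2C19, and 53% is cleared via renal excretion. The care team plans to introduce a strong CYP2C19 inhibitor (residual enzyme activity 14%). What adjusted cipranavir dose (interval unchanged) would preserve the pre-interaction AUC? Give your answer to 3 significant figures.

14.9 mg

The CYP2C19 pathway (47% of clearance) is reduced to 0.14× activity: 0.47 × 0.14 = 0.0658.
The remaining 53% of clearance is unaffected.
New clearance relative to baseline: 0.0658 + 0.53 = 0.5958.
Css,avg = (dose rate)/CL, so holding Css fixed requires dose ∝ CL: 25 × 0.5958 = 14.9 mg.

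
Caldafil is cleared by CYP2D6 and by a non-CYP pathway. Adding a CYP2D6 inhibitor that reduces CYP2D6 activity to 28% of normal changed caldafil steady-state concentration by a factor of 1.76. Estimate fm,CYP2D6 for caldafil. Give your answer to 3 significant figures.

Write x for the fraction cleared via CYP2D6. The observed steady-state concentration change means clearance fell to 1/1.76 = 0.5682 of baseline.
Only the CYP2D6 route changed, so 0.5682 = x·0.28 + (1 − x), giving x = 0.600.

0.600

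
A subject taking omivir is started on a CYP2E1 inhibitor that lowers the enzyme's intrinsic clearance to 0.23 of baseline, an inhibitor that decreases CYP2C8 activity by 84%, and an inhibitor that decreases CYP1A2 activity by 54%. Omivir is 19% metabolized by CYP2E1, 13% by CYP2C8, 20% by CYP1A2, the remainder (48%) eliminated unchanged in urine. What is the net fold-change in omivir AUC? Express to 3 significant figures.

CYP2E1: 0.19 × 0.23 = 0.0437
CYP2C8: 0.13 × 0.16 = 0.0208
CYP1A2: 0.2 × 0.46 = 0.092
Other: 0.48 (unchanged)
Relative clearance = 0.0437 + 0.0208 + 0.092 + 0.48 = 0.6365.
AUC ∝ 1/CL: fold-change = 1 / 0.6365 = 1.57.

1.57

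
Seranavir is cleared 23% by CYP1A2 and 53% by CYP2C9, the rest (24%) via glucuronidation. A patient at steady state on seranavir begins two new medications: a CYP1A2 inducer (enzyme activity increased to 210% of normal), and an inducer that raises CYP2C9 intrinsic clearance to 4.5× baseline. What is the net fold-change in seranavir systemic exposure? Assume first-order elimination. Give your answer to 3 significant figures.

The CYP1A2 pathway (23% of clearance) rises to 2.1× activity: 0.23 × 2.1 = 0.483.
The CYP2C9 pathway (53% of clearance) rises to 4.5× activity: 0.53 × 4.5 = 2.385.
The remaining 24% of clearance is unaffected.
CL_new/CL_old = 0.483 + 2.385 + 0.24 = 3.108.
Because systemic exposure varies inversely with clearance, the combined effect is 1 / 3.108 = 0.322.

0.322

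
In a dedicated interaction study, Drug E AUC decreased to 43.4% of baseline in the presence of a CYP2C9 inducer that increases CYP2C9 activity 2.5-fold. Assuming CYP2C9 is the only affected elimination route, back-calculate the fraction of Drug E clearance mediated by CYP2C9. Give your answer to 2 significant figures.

CL'/CL = 1 / 0.434 = 2.304
2.5·fm + (1 − fm) = 2.304
fm = (2.304 − 1) / (2.5 − 1) = 0.87

0.87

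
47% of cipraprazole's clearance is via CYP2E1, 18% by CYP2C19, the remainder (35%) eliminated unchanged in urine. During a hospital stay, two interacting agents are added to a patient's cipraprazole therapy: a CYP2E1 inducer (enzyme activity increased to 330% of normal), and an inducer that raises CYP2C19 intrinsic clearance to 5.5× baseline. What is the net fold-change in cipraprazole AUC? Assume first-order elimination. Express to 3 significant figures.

0.346

The CYP2E1 pathway (47% of clearance) rises to 3.3× activity: 0.47 × 3.3 = 1.551.
The CYP2C19 pathway (18% of clearance) rises to 5.5× activity: 0.18 × 5.5 = 0.99.
Non-CYP routes (35%) are unchanged.
New clearance relative to baseline: 1.551 + 0.99 + 0.35 = 2.891.
Because AUC varies inversely with clearance, the combined effect is 1 / 2.891 = 0.346.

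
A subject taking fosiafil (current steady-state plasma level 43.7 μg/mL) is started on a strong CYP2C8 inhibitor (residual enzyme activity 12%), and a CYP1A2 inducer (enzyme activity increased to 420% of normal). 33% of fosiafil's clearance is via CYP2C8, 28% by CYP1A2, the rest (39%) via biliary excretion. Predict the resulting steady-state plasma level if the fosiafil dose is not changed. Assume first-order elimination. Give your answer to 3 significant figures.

The CYP2C8 pathway (33% of clearance) drops to 0.12× activity: 0.33 × 0.12 = 0.0396.
The CYP1A2 pathway (28% of clearance) increases to 4.2× activity: 0.28 × 4.2 = 1.176.
The remaining 39% of clearance is unaffected.
Relative clearance = 0.0396 + 1.176 + 0.39 = 1.6056.
New steady-state plasma level = 43.7 / 1.6056 = 27.2 μg/mL (concentration scales inversely with clearance).

27.2 μg/mL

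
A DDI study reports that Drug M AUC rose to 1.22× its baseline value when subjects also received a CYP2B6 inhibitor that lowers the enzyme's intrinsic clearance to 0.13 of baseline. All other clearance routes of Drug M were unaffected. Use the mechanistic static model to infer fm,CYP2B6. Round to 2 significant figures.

Let x = fm,CYP2B6. Because AUC ∝ 1/CL, relative clearance fell to 1/1.22 = 0.8197.
Setting x·0.13 + (1 − x) = 0.8197 and solving: x = (0.8197 − 1)/(0.13 − 1) = 0.21.

0.21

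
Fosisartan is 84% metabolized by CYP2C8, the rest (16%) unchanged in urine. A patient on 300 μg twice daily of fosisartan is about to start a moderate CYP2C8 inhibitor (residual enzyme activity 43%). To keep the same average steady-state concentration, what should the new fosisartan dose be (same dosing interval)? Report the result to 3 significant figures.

CYP2C8: 0.84 × 0.43 = 0.3612
Other: 0.16 (unchanged)
New clearance relative to baseline: 0.3612 + 0.16 = 0.5212.
Css,avg = (dose rate)/CL, so holding Css fixed requires dose ∝ CL: 300 × 0.5212 = 156 μg.

156 μg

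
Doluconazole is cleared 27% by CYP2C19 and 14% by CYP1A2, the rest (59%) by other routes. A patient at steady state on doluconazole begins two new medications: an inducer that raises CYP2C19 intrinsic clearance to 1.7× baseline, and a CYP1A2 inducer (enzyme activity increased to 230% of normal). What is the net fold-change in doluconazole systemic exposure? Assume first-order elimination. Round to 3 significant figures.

The CYP2C19 pathway (27% of clearance) rises to 1.7× activity: 0.27 × 1.7 = 0.459.
The CYP1A2 pathway (14% of clearance) rises to 2.3× activity: 0.14 × 2.3 = 0.322.
Non-CYP routes (59%) are unchanged.
Relative clearance = 0.459 + 0.322 + 0.59 = 1.371.
Because systemic exposure varies inversely with clearance, the combined effect is 1 / 1.371 = 0.729.

0.729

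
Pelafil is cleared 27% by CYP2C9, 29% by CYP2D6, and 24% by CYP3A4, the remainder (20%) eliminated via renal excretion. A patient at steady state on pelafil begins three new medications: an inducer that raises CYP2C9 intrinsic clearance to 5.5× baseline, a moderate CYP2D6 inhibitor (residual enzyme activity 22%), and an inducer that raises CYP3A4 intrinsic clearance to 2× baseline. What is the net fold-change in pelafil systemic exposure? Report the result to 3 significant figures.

0.449

CYP2C9: 0.27 × 5.5 = 1.485
CYP2D6: 0.29 × 0.22 = 0.0638
CYP3A4: 0.24 × 2 = 0.48
Other: 0.2 (unchanged)
New clearance relative to baseline: 1.485 + 0.0638 + 0.48 + 0.2 = 2.2288.
Because systemic exposure varies inversely with clearance, the combined effect is 1 / 2.2288 = 0.449.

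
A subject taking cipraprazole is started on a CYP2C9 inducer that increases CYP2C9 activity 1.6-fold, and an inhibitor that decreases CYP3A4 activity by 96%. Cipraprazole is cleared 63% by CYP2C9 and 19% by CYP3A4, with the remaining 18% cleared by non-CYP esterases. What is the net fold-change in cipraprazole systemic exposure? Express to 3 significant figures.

0.836

The CYP2C9 pathway (63% of clearance) increases to 1.6× activity: 0.63 × 1.6 = 1.008.
The CYP3A4 pathway (19% of clearance) falls to 0.04× activity: 0.19 × 0.04 = 0.0076.
The remaining 18% of clearance is unaffected.
Relative clearance = 1.008 + 0.0076 + 0.18 = 1.1956.
Net systemic exposure ratio = 1 / 1.1956 = 0.836.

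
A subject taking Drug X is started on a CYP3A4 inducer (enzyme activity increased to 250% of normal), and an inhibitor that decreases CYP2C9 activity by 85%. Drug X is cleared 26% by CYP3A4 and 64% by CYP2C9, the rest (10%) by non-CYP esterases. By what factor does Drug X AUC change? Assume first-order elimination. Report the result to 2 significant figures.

1.2

The CYP3A4 pathway (26% of clearance) is boosted to 2.5× activity: 0.26 × 2.5 = 0.65.
The CYP2C9 pathway (64% of clearance) falls to 0.15× activity: 0.64 × 0.15 = 0.096.
The remaining 10% of clearance is unaffected.
New clearance relative to baseline: 0.65 + 0.096 + 0.1 = 0.846.
Because AUC varies inversely with clearance, the combined effect is 1 / 0.846 = 1.2.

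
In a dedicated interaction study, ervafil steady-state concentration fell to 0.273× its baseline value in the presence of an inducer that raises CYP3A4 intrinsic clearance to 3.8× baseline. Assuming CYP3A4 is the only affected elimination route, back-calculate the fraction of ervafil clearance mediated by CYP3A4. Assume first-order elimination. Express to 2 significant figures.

0.95

Write x for the fraction cleared via CYP3A4. The observed steady-state concentration change means clearance rose to 1/0.273 = 3.663 of baseline.
Only the CYP3A4 route changed, so 3.663 = x·3.8 + (1 − x), giving x = 0.95.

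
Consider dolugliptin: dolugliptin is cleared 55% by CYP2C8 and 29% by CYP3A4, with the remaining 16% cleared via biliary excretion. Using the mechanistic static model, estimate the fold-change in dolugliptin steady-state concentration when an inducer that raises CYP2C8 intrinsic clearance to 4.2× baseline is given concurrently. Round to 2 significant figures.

0.36

The CYP2C8 pathway (55% of clearance) increases to 4.2× activity: 0.55 × 4.2 = 2.31.
CYP3A4 (29%) and the residual 16% are unaffected.
New clearance relative to baseline: 2.31 + 0.29 + 0.16 = 2.76.
Steady-state concentration ratio = CL_old/CL_new = 1 / 2.76 = 0.36.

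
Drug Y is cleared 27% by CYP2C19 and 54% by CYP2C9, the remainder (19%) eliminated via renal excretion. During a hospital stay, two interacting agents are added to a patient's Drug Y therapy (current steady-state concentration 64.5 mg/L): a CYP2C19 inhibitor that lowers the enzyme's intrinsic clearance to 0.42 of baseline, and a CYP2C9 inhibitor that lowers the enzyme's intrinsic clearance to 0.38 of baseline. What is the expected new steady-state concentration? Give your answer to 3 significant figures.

CYP2C19: 0.27 × 0.42 = 0.1134
CYP2C9: 0.54 × 0.38 = 0.2052
Other: 0.19 (unchanged)
CL_new/CL_old = 0.1134 + 0.2052 + 0.19 = 0.5086.
New steady-state concentration = 64.5 / 0.5086 = 127 mg/L (concentration scales inversely with clearance).

127 mg/L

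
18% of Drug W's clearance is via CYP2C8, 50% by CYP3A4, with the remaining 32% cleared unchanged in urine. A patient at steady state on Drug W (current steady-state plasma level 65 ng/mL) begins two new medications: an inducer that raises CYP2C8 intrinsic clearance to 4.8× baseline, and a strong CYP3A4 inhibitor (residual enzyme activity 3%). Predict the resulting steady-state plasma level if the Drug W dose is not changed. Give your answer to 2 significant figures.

The CYP2C8 pathway (18% of clearance) increases to 4.8× activity: 0.18 × 4.8 = 0.864.
The CYP3A4 pathway (50% of clearance) is reduced to 0.03× activity: 0.5 × 0.03 = 0.015.
Non-CYP routes (32%) are unchanged.
Relative clearance = 0.864 + 0.015 + 0.32 = 1.199.
New steady-state plasma level = 65 / 1.199 = 54 ng/mL (concentration scales inversely with clearance).

54 ng/mL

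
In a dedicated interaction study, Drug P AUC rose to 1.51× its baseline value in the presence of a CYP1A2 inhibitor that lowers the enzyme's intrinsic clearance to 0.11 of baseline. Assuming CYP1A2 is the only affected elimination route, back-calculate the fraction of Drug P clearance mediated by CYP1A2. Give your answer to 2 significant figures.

Call the CYP1A2 fraction fm. After the interaction, CL_new/CL_old = fm × 0.11 + (1 − fm).
AUC ratio = 1 / (new CL fraction), so new CL fraction = 1 / 1.51 = 0.6623.
fm × 0.11 + 1 − fm = 0.6623  ⇒  fm × (0.11 − 1) = −0.3377  ⇒  fm = 0.38.

0.38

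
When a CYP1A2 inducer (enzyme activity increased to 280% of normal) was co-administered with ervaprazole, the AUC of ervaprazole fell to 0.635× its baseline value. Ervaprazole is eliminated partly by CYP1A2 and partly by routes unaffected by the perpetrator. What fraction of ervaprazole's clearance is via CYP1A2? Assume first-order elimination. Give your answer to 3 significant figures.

Call the CYP1A2 fraction fm. After the interaction, CL_new/CL_old = fm × 2.8 + (1 − fm).
AUC ratio = 1 / (new CL fraction), so new CL fraction = 1 / 0.635 = 1.575.
fm × 2.8 + 1 − fm = 1.575  ⇒  fm × (2.8 − 1) = 0.5748  ⇒  fm = 0.319.

0.319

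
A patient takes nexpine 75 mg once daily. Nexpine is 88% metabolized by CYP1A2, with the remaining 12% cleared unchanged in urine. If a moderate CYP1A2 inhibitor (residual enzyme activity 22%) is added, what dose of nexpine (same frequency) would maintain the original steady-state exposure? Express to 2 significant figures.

CYP1A2: 0.88 × 0.22 = 0.1936
Other: 0.12 (unchanged)
Relative clearance = 0.1936 + 0.12 = 0.3136.
Css,avg = (dose rate)/CL, so holding Css fixed requires dose ∝ CL: 75 × 0.3136 = 24 mg.

24 mg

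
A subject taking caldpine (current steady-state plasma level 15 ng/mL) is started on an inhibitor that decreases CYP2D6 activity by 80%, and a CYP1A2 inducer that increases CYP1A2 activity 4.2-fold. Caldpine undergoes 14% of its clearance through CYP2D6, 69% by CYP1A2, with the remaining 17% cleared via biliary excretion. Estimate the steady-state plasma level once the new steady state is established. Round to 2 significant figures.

4.8 ng/mL

The CYP2D6 pathway (14% of clearance) falls to 0.2× activity: 0.14 × 0.2 = 0.028.
The CYP1A2 pathway (69% of clearance) is boosted to 4.2× activity: 0.69 × 4.2 = 2.898.
The remaining 17% of clearance is unaffected.
CL_new/CL_old = 0.028 + 2.898 + 0.17 = 3.096.
Dividing the baseline by the relative clearance: 15 / 3.096 = 4.8 ng/mL.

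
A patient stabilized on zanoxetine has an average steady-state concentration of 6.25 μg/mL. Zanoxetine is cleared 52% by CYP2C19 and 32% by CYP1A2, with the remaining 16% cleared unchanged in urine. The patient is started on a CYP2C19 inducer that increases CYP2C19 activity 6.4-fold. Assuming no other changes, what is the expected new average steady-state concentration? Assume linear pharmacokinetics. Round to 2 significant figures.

1.6 μg/mL

The CYP2C19 pathway (52% of clearance) rises to 6.4× activity: 0.52 × 6.4 = 3.328.
CYP1A2 (32%) and the residual 16% are unaffected.
Relative clearance = 3.328 + 0.32 + 0.16 = 3.808.
New average steady-state concentration = baseline ÷ relative clearance = 6.25 / 3.808 = 1.6 μg/mL.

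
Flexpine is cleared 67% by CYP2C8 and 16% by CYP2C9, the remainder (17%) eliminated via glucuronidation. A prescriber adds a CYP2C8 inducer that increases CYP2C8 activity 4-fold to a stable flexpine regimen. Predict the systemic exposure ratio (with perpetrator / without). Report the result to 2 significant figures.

The CYP2C8 pathway (67% of clearance) increases to 4× activity: 0.67 × 4 = 2.68.
CYP2C9 (16%) and the residual 17% are unaffected.
Relative clearance = 2.68 + 0.16 + 0.17 = 3.01.
Systemic exposure ratio = CL_old/CL_new = 1 / 3.01 = 0.33.

0.33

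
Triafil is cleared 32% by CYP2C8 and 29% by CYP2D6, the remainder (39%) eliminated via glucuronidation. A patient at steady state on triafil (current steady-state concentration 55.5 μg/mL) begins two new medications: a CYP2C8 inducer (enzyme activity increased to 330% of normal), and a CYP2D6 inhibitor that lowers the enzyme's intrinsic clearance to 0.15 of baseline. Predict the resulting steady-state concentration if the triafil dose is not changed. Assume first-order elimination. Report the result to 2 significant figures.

The CYP2C8 pathway (32% of clearance) is boosted to 3.3× activity: 0.32 × 3.3 = 1.056.
The CYP2D6 pathway (29% of clearance) falls to 0.15× activity: 0.29 × 0.15 = 0.0435.
The remaining 39% of clearance is unaffected.
Relative clearance = 1.056 + 0.0435 + 0.39 = 1.4895.
Steady-state concentration ∝ 1/CL: new value = 55.5 / 1.4895 = 37 μg/mL.

37 μg/mL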